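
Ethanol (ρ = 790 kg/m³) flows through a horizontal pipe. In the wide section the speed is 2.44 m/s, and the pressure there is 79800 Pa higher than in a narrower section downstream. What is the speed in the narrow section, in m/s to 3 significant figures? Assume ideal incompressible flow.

v₂ = 14.4 m/s

Horizontal Bernoulli: P₁ + ½ρv₁² = P₂ + ½ρv₂², so v₂² = v₁² + 2(P₁ − P₂)/ρ.
v₂ = √(2.44² + 2·79800/790) = √(5.95 + 202) = 14.4 m/s.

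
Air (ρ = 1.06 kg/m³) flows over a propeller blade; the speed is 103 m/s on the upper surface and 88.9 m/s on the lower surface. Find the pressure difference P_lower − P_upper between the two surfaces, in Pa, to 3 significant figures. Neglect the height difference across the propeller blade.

With negligible Δh, P + ½ρv² is constant, so P_low − P_up = ½ρ(v_up² − v_low²).
ΔP = ½·1.06·(103² − 88.9²) = 1430 Pa.

ΔP ≈ 1430 Pa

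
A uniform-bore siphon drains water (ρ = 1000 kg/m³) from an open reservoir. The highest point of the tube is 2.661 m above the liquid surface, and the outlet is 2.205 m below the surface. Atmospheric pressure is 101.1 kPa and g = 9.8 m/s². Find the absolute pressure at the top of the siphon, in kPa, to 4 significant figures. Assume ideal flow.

P_top = 53.41 kPa

From the surface to the outlet (both open to atmosphere, surface at rest): v = √(2g·h_out) = √(2·9.8·2.205) = 6.574 m/s.
The bore is uniform, so the speed at the crest is the same v. Bernoulli surface→crest: P_atm = P_top + ½ρv² + ρg·h_top.
P_top = 101100 − ½·1000·6.574² − 1000·9.8·2.661 = 53410 Pa.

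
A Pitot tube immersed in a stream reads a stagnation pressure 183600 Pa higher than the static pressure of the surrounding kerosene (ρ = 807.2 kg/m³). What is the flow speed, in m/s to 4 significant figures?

v ≈ 21.33 m/s

Bernoulli between the free stream and the stagnation point: ½ρv² = P_stag − P_static.
v = √(2ΔP/ρ) = √(2·183600/807.2) = 21.33 m/s.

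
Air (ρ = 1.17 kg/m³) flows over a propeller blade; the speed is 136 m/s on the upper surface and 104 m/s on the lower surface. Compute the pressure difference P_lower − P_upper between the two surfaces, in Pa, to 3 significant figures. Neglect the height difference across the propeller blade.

ΔP ≈ 4490 Pa

With negligible Δh, P + ½ρv² is constant, so P_low − P_up = ½ρ(v_up² − v_low²).
ΔP = ½·1.17·(136² − 104²) = 4490 Pa.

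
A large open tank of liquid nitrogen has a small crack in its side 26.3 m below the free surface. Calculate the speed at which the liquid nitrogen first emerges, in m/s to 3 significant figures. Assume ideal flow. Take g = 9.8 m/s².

v ≈ 22.7 m/s

Torricelli's result v = √(2gh) gives v = √(2·9.8·26.3) = 22.7 m/s.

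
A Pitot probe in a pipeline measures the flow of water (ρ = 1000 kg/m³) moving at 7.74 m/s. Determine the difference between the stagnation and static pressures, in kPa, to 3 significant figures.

The dynamic pressure equals the rise in static pressure at the stagnation point: ΔP = ½ρv².
ΔP = ½·1000·7.74² = 30000 Pa.

30.0 kPa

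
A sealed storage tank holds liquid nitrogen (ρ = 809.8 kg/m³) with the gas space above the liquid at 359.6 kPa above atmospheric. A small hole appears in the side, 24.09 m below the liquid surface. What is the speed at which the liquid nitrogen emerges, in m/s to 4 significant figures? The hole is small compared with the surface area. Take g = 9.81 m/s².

36.89 m/s

Take point 1 at the surface (v₁ ≈ 0) and point 2 at the hole (at atmospheric pressure). Bernoulli: P₁ + ρg h = P_atm + ½ρv₂².
With P₁ − P_atm = 359600 Pa, v₂ = √(2gh + 2ΔP/ρ) = √(2·9.81·24.09 + 2·359600/809.8) = 36.89 m/s.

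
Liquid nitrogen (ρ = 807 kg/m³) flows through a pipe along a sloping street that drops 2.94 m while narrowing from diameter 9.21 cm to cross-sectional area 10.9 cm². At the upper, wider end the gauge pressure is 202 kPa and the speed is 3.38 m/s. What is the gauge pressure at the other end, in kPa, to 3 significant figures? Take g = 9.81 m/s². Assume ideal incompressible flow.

P₂ ≈ 57.7 kPa

Mass conservation (A₁v₁ = A₂v₂) gives v₂ = 3.38 × 66.6/10.9 = 20.7 m/s.
Applying Bernoulli between the two ends and solving for P₂: P₂ = P₁ + ½ρ(v₁² − v₂²) − ρgΔh.
P₂ = 202000 + ½·807·(3.38² − 20.7²) − 807·9.81·(−2.94) = 202000 + (-168000) − (-23300) = 57700 Pa.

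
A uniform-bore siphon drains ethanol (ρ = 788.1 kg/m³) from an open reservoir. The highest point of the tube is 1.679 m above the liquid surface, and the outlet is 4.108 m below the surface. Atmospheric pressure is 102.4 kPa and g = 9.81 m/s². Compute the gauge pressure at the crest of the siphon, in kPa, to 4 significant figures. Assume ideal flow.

P_gauge ≈ -44.74 kPa

The outlet speed comes from Torricelli: v = √(2g·4.108) = 8.978 m/s.
The bore is uniform, so the speed at the crest is the same v. Bernoulli surface→crest: P_atm = P_top + ½ρv² + ρg·h_top.
P_top = 102400 − ½·788.1·8.978² − 788.1·9.81·1.679 = 57660 Pa. So P_gauge = P_top − P_atm = -44740 Pa.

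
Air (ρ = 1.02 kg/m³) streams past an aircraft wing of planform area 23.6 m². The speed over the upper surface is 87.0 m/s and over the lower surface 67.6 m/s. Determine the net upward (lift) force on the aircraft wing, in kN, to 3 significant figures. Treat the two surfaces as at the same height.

From P + ½ρv² = const at equal height, P_low − P_up = ½ρ(v_up² − v_low²).
ΔP = ½·1.02·(87.0² − 67.6²) = 1530 Pa.
Lift = ΔP · A = 1530 × 23.6 = 36100 N.

36.1 kN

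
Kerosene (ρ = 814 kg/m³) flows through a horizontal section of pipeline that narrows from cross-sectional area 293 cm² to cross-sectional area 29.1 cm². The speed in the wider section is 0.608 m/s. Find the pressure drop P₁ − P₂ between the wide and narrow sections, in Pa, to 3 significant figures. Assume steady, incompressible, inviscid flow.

By continuity, v₂ = v₁·A₁/A₂ = 0.608·(293/29.1) = 6.12 m/s.
With no height change, Bernoulli's equation is P₁ + ½ρv₁² = P₂ + ½ρv₂².
P₁ − P₂ = ½·814·(6.12² − 0.608²) = ½·814·37.1 = 15100 Pa.

ΔP ≈ 15100 Pa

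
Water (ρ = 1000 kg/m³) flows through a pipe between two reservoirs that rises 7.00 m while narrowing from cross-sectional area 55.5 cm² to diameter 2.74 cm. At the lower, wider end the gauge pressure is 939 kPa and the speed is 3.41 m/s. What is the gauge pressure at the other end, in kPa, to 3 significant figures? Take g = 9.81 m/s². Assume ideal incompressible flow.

P₂ = 361 kPa

Continuity gives A₁v₁ = A₂v₂, so v₂ = (55.5 cm²)/(5.90 cm²) × 3.41 m/s = 32.1 m/s.
Bernoulli: P₁ + ½ρv₁² + ρg h₁ = P₂ + ½ρv₂² + ρg h₂, so P₂ = P₁ + ½ρ(v₁² − v₂²) − ρg(h₂ − h₁).
P₂ = 939000 + ½·1000·(3.41² − 32.1²) − 1000·9.81·(+7.00) = 939000 + (-509000) − (68700) = 361000 Pa.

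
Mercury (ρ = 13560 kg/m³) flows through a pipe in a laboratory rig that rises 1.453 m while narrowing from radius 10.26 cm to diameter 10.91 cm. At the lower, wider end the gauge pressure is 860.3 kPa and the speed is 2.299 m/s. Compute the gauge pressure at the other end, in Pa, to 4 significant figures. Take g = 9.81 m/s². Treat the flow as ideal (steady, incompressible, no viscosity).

P₂ ≈ 254400 Pa

The volume flow rate is constant, so v₂ = (A₁/A₂)v₁ = (330.7/93.48)·2.299 = 8.133 m/s.
Applying Bernoulli between the two ends and solving for P₂: P₂ = P₁ + ½ρ(v₁² − v₂²) − ρgΔh.
P₂ = 860300 + ½·13560·(2.299² − 8.133²) − 13560·9.81·(+1.453) = 860300 + (-412600) − (193300) = 254400 Pa.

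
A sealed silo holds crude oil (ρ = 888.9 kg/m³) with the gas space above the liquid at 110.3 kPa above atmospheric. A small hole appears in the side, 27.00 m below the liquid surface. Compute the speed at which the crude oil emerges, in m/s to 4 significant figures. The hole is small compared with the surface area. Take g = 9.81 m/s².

Take point 1 at the surface (v₁ ≈ 0) and point 2 at the hole (at atmospheric pressure). Bernoulli: P₁ + ρg h = P_atm + ½ρv₂².
With P₁ − P_atm = 110300 Pa, v₂ = √(2gh + 2ΔP/ρ) = √(2·9.81·27.00 + 2·110300/888.9) = 27.89 m/s.

v ≈ 27.89 m/s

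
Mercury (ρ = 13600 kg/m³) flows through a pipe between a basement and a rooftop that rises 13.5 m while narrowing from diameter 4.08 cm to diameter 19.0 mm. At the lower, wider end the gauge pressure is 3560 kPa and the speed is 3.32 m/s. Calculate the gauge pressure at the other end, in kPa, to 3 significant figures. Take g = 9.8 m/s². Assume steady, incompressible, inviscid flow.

By continuity, v₂ = v₁·A₁/A₂ = 3.32·(13.1/2.84) = 15.3 m/s.
Applying Bernoulli between the two ends and solving for P₂: P₂ = P₁ + ½ρ(v₁² − v₂²) − ρgΔh.
P₂ = 3560000 + ½·13600·(3.32² − 15.3²) − 13600·9.8·(+13.5) = 3560000 + (-1520000) − (1800000) = 242000 Pa.

242 kPa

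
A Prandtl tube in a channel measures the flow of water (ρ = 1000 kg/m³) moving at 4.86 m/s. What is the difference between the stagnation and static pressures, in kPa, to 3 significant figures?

ΔP = 11.8 kPa

At the stagnation point the flow is brought to rest, so Bernoulli gives P_stag − P_static = ½ρv².
ΔP = ½·1000·4.86² = 11800 Pa.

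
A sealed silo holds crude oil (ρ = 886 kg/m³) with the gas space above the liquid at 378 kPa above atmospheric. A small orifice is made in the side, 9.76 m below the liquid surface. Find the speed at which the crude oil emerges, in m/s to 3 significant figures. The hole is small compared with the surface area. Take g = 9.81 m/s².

v ≈ 32.3 m/s

Take point 1 at the surface (v₁ ≈ 0) and point 2 at the hole (at atmospheric pressure). Bernoulli: P₁ + ρg h = P_atm + ½ρv₂².
With P₁ − P_atm = 378000 Pa, v₂ = √(2gh + 2ΔP/ρ) = √(2·9.81·9.76 + 2·378000/886) = 32.3 m/s.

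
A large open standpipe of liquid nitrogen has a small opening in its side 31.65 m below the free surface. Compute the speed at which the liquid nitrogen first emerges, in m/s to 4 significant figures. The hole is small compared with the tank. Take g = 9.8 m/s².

Bernoulli from surface to hole (P equal, v_surface ≈ 0): v = √(2gh) = √(2×9.8×31.65) = 24.91 m/s.

v ≈ 24.91 m/s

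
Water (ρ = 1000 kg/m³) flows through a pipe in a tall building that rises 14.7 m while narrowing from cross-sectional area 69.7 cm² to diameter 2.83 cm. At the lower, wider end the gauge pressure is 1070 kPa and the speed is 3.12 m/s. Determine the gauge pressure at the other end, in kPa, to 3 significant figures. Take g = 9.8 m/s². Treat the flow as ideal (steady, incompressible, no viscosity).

P₂ ≈ 333 kPa

The volume flow rate is constant, so v₂ = (A₁/A₂)v₁ = (69.7/6.29)·3.12 = 34.6 m/s.
Bernoulli: P₁ + ½ρv₁² + ρg h₁ = P₂ + ½ρv₂² + ρg h₂, so P₂ = P₁ + ½ρ(v₁² − v₂²) − ρg(h₂ − h₁).
P₂ = 1070000 + ½·1000·(3.12² − 34.6²) − 1000·9.8·(+14.7) = 1070000 + (-593000) − (144000) = 333000 Pa.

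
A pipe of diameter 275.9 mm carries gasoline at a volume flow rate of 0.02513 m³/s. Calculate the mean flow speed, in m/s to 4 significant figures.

v ≈ 0.4203 m/s

Q = 0.02513 m³/s = 0.02513 m³/s.
v = Q/A = 0.02513 / 0.05979 = 0.4203 m/s.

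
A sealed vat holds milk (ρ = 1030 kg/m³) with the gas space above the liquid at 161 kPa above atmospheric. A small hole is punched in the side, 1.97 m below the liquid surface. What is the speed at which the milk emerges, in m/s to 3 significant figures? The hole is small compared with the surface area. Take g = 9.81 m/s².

v ≈ 18.7 m/s

Take point 1 at the surface (v₁ ≈ 0) and point 2 at the hole (at atmospheric pressure). Bernoulli: P₁ + ρg h = P_atm + ½ρv₂².
With P₁ − P_atm = 161000 Pa, v₂ = √(2gh + 2ΔP/ρ) = √(2·9.81·1.97 + 2·161000/1030) = 18.7 m/s.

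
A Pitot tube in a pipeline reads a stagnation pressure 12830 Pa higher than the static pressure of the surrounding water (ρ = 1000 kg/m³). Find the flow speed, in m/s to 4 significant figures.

v ≈ 5.066 m/s

Bernoulli between the free stream and the stagnation point: ½ρv² = P_stag − P_static.
v = √(2ΔP/ρ) = √(2·12830/1000) = 5.066 m/s.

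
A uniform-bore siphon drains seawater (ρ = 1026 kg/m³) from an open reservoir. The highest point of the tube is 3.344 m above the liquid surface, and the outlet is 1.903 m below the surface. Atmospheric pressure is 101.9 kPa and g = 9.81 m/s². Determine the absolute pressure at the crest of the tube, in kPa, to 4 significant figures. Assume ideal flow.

49.09 kPa

The outlet speed comes from Torricelli: v = √(2g·1.903) = 6.110 m/s.
Continuity keeps v the same throughout the tube; from surface to crest, P_atm + 0 = P_top + ½ρv² + ρg·h_top.
P_top = 101900 − ½·1026·6.110² − 1026·9.81·3.344 = 49090 Pa.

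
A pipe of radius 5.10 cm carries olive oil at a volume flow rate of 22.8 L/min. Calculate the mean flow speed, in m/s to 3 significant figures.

Q = 22.8 L/min = 0.000380 m³/s.
v = Q/A = 0.000380 / 0.00817 = 0.0465 m/s.

v ≈ 0.0465 m/s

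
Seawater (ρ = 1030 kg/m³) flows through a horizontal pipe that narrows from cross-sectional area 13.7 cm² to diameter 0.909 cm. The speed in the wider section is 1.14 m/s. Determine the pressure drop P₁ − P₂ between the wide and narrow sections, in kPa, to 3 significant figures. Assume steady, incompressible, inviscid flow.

ΔP ≈ 298 kPa

Mass conservation (A₁v₁ = A₂v₂) gives v₂ = 1.14 × 13.7/0.649 = 24.1 m/s.
The pipe is horizontal, so Bernoulli reduces to P₁ + ½ρv₁² = P₂ + ½ρv₂².
P₁ − P₂ = ½·1030·(24.1² − 1.14²) = ½·1030·578 = 298000 Pa.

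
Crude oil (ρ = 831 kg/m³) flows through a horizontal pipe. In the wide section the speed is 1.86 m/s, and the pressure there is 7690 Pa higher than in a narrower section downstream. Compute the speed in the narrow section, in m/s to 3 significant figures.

Along the level pipe P + ½ρv² is conserved, hence v₂² = v₁² + 2(P₁ − P₂)/ρ.
v₂ = √(1.86² + 2·7690/831) = √(3.46 + 18.5) = 4.69 m/s.

4.69 m/s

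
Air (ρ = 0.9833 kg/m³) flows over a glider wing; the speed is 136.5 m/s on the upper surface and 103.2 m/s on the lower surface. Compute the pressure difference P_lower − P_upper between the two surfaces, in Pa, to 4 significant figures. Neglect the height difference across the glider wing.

3924 Pa

The pressure is lower where the speed is higher: ΔP = ½ρ(v_up² − v_low²).
ΔP = ½·0.9833·(136.5² − 103.2²) = 3924 Pa.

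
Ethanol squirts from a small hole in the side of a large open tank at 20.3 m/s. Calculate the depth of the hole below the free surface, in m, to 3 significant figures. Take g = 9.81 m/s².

h = 21.0 m

For a small hole in a large open tank, ½v² = gh, giving h = v²/(2g).
h = 20.3²/(2·9.81) = 412/19.62 = 21.0 m.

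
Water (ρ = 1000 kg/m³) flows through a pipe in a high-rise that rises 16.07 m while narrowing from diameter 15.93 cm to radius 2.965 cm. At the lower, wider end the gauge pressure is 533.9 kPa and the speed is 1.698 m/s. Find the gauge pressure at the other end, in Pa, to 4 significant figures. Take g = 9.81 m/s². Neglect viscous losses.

P₂ ≈ 302600 Pa

The volume flow rate is constant, so v₂ = (A₁/A₂)v₁ = (199.3/27.62)·1.698 = 12.25 m/s.
Applying Bernoulli between the two ends and solving for P₂: P₂ = P₁ + ½ρ(v₁² − v₂²) − ρgΔh.
P₂ = 533900 + ½·1000·(1.698² − 12.25²) − 1000·9.81·(+16.07) = 533900 + (-73630) − (157600) = 302600 Pa.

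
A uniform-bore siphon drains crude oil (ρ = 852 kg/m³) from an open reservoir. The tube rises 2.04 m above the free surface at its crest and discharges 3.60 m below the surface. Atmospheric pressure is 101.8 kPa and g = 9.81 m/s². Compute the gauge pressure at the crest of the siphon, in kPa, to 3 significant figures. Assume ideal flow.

P_gauge ≈ -47.1 kPa

Bernoulli surface→outlet gives ½v² = g·h_out, so v = √(2·9.81·3.60) = 8.40 m/s.
Continuity keeps v the same throughout the tube; from surface to crest, P_atm + 0 = P_top + ½ρv² + ρg·h_top.
P_top = 101800 − ½·852·8.40² − 852·9.81·2.04 = 54700 Pa. So P_gauge = P_top − P_atm = -47100 Pa.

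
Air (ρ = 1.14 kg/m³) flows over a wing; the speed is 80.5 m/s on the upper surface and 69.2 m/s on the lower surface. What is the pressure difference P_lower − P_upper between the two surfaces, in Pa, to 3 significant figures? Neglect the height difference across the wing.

964 Pa

The pressure is lower where the speed is higher: ΔP = ½ρ(v_up² − v_low²).
ΔP = ½·1.14·(80.5² − 69.2²) = 964 Pa.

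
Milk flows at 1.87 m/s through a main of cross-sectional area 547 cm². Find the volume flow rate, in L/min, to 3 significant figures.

Q = A·v = 0.0547 m² × 1.87 m/s = 0.102 m³/s.
Converting: 0.102 m³/s × 60000 = 6140 L/min.

Q ≈ 6140 L/min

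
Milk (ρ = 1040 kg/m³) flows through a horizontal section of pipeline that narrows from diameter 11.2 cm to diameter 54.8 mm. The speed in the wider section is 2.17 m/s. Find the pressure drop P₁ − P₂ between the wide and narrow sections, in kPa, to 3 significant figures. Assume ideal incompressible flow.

40.3 kPa

Continuity gives A₁v₁ = A₂v₂, so v₂ = (98.5 cm²)/(23.6 cm²) × 2.17 m/s = 9.06 m/s.
With no height change, Bernoulli's equation is P₁ + ½ρv₁² = P₂ + ½ρv₂².
P₁ − P₂ = ½·1040·(9.06² − 2.17²) = ½·1040·77.5 = 40300 Pa.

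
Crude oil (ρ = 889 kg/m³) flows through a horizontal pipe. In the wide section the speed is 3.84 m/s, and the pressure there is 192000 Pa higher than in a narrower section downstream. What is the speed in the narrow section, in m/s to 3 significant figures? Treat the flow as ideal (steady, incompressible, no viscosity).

v₂ ≈ 21.1 m/s

With h₁ = h₂, rearranging Bernoulli gives v₂ = √(v₁² + 2ΔP/ρ).
v₂ = √(3.84² + 2·192000/889) = √(14.7 + 432) = 21.1 m/s.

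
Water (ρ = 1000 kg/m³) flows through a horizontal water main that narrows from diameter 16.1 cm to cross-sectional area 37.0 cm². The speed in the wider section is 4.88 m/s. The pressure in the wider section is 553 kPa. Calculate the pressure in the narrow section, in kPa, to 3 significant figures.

P₂ ≈ 204 kPa

The volume flow rate is constant, so v₂ = (A₁/A₂)v₁ = (204/37.0)·4.88 = 26.9 m/s.
The pipe is horizontal, so Bernoulli reduces to P₁ + ½ρv₁² = P₂ + ½ρv₂².
P₂ = P₁ − ½ρ(v₂² − v₁²) = 553000 − ½·1000·(26.9² − 4.88²) = 553000 − 349000 = 204000 Pa.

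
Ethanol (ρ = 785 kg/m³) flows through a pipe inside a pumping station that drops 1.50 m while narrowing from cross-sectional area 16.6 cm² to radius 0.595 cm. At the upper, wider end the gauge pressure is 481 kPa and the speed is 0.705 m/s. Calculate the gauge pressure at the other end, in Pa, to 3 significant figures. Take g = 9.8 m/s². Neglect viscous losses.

Continuity gives A₁v₁ = A₂v₂, so v₂ = (16.6 cm²)/(1.11 cm²) × 0.705 m/s = 10.5 m/s.
Applying Bernoulli between the two ends and solving for P₂: P₂ = P₁ + ½ρ(v₁² − v₂²) − ρgΔh.
P₂ = 481000 + ½·785·(0.705² − 10.5²) − 785·9.8·(−1.50) = 481000 + (-43300) − (-11500) = 449000 Pa.

P₂ ≈ 449000 Pa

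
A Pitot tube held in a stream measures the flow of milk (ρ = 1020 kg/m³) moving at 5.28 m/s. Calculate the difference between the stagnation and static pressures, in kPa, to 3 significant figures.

ΔP = 14.2 kPa

The dynamic pressure equals the rise in static pressure at the stagnation point: ΔP = ½ρv².
ΔP = ½·1020·5.28² = 14200 Pa.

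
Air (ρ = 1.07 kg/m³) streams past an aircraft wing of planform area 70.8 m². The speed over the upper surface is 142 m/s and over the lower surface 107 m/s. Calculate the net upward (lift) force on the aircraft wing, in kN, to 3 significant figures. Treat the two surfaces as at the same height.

From P + ½ρv² = const at equal height, P_low − P_up = ½ρ(v_up² − v_low²).
ΔP = ½·1.07·(142² − 107²) = 4660 Pa.
Lift = ΔP · A = 4660 × 70.8 = 330000 N.

F ≈ 330 kN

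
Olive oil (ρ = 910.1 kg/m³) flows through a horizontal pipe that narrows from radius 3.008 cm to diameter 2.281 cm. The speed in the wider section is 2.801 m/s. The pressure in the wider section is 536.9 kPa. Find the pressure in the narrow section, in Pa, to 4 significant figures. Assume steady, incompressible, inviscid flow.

By continuity, v₂ = v₁·A₁/A₂ = 2.801·(28.43/4.086) = 19.48 m/s.
With no height change, Bernoulli's equation is P₁ + ½ρv₁² = P₂ + ½ρv₂².
P₂ = P₁ − ½ρ(v₂² − v₁²) = 536900 − ½·910.1·(19.48² − 2.801²) = 536900 − 169200 = 367700 Pa.

P₂ ≈ 367700 Pa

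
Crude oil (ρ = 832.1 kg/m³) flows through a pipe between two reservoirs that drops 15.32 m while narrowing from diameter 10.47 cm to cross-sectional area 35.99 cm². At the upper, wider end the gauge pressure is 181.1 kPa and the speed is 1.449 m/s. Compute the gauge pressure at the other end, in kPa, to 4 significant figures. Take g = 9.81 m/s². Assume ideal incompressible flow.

The volume flow rate is constant, so v₂ = (A₁/A₂)v₁ = (86.10/35.99)·1.449 = 3.466 m/s.
Bernoulli: P₁ + ½ρv₁² + ρg h₁ = P₂ + ½ρv₂² + ρg h₂, so P₂ = P₁ + ½ρ(v₁² − v₂²) − ρg(h₂ − h₁).
P₂ = 181100 + ½·832.1·(1.449² − 3.466²) − 832.1·9.81·(−15.32) = 181100 + (-4125) − (-125100) = 302000 Pa.

P₂ ≈ 302.0 kPa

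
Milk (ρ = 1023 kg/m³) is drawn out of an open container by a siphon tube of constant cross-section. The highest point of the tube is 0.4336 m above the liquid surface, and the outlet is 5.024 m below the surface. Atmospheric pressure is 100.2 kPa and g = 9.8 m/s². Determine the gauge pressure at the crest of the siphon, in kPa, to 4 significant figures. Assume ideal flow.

P_gauge ≈ -54.71 kPa

The outlet speed comes from Torricelli: v = √(2g·5.024) = 9.923 m/s.
Continuity keeps v the same throughout the tube; from surface to crest, P_atm + 0 = P_top + ½ρv² + ρg·h_top.
P_top = 100200 − ½·1023·9.923² − 1023·9.8·0.4336 = 45490 Pa. So P_gauge = P_top − P_atm = -54710 Pa.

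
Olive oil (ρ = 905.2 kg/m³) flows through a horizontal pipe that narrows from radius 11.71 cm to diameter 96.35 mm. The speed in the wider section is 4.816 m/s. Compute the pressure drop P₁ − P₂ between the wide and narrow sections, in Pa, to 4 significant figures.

ΔP ≈ 356000 Pa

The volume flow rate is constant, so v₂ = (A₁/A₂)v₁ = (430.8/72.91)·4.816 = 28.45 m/s.
Bernoulli (h₁ = h₂): P₁ − P₂ = ½ρ(v₂² − v₁²).
P₁ − P₂ = ½·905.2·(28.45² − 4.816²) = ½·905.2·786.5 = 356000 Pa.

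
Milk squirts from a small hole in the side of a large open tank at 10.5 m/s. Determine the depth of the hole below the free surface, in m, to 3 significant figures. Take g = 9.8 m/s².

h ≈ 5.62 m

For a small hole in a large open tank, ½v² = gh, giving h = v²/(2g).
h = 10.5²/(2·9.8) = 110/19.60 = 5.62 m.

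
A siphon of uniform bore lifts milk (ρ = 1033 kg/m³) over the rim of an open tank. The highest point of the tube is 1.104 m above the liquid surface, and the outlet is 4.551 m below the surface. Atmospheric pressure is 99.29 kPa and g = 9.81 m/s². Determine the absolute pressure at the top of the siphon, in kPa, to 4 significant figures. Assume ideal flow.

P_top ≈ 41.98 kPa

Bernoulli surface→outlet gives ½v² = g·h_out, so v = √(2·9.81·4.551) = 9.449 m/s.
With constant cross-section the crest speed equals v; applying Bernoulli from the surface up to the crest, P_top = P_atm − ½ρv² − ρg·h_top.
P_top = 99290 − ½·1033·9.449² − 1033·9.81·1.104 = 41980 Pa.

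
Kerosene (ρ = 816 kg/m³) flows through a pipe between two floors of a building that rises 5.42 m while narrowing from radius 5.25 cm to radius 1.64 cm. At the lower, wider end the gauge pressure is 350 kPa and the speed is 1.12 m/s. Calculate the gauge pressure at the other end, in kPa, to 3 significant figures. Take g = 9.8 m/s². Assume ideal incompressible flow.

Mass conservation (A₁v₁ = A₂v₂) gives v₂ = 1.12 × 86.6/8.45 = 11.5 m/s.
Applying Bernoulli between the two ends and solving for P₂: P₂ = P₁ + ½ρ(v₁² − v₂²) − ρgΔh.
P₂ = 350000 + ½·816·(1.12² − 11.5²) − 816·9.8·(+5.42) = 350000 + (-53200) − (43300) = 253000 Pa.

P₂ ≈ 253 kPa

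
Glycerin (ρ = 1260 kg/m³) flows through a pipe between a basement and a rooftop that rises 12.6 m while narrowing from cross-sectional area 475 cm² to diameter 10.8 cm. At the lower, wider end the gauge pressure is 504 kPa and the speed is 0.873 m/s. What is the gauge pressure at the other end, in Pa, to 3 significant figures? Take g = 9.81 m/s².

P₂ ≈ 336000 Pa

The volume flow rate is constant, so v₂ = (A₁/A₂)v₁ = (475/91.6)·0.873 = 4.53 m/s.
Applying Bernoulli between the two ends and solving for P₂: P₂ = P₁ + ½ρ(v₁² − v₂²) − ρgΔh.
P₂ = 504000 + ½·1260·(0.873² − 4.53²) − 1260·9.81·(+12.6) = 504000 + (-12400) − (156000) = 336000 Pa.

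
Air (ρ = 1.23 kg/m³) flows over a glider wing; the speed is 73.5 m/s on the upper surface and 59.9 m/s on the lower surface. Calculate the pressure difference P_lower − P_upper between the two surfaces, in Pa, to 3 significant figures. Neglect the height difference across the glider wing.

ΔP ≈ 1120 Pa

The pressure is lower where the speed is higher: ΔP = ½ρ(v_up² − v_low²).
ΔP = ½·1.23·(73.5² − 59.9²) = 1120 Pa.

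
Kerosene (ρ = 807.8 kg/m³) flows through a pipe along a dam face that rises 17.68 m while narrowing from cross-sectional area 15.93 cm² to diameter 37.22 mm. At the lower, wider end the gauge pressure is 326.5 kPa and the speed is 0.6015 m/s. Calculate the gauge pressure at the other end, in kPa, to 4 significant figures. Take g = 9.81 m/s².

Continuity gives A₁v₁ = A₂v₂, so v₂ = (15.93 cm²)/(10.88 cm²) × 0.6015 m/s = 0.8807 m/s.
Applying Bernoulli between the two ends and solving for P₂: P₂ = P₁ + ½ρ(v₁² − v₂²) − ρgΔh.
P₂ = 326500 + ½·807.8·(0.6015² − 0.8807²) − 807.8·9.81·(+17.68) = 326500 + (-167.1) − (140100) = 186200 Pa.

P₂ ≈ 186.2 kPa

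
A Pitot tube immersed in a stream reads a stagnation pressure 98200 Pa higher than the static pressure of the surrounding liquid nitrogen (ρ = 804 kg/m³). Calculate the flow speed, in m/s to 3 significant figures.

At the stagnation point the flow is brought to rest, so Bernoulli gives P_stag − P_static = ½ρv².
v = √(2ΔP/ρ) = √(2·98200/804) = 15.6 m/s.

v ≈ 15.6 m/s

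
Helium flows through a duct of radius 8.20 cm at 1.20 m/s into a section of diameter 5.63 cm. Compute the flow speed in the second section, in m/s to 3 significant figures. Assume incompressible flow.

By continuity, v₂ = v₁·A₁/A₂ = 1.20·(211/24.9) = 10.2 m/s.

v₂ = 10.2 m/s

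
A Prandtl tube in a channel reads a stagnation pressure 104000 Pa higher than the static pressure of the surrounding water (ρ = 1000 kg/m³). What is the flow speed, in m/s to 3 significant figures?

14.4 m/s

At the stagnation point the flow is brought to rest, so Bernoulli gives P_stag − P_static = ½ρv².
v = √(2ΔP/ρ) = √(2·104000/1000) = 14.4 m/s.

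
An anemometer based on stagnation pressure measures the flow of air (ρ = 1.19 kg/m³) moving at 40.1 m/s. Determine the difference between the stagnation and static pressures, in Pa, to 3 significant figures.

At the stagnation point the flow is brought to rest, so Bernoulli gives P_stag − P_static = ½ρv².
ΔP = ½·1.19·40.1² = 957 Pa.

ΔP ≈ 957 Pa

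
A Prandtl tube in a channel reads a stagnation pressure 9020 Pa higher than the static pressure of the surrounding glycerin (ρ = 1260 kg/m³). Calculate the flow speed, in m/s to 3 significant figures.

v = 3.78 m/s

The dynamic pressure equals the rise in static pressure at the stagnation point: ΔP = ½ρv².
v = √(2ΔP/ρ) = √(2·9020/1260) = 3.78 m/s.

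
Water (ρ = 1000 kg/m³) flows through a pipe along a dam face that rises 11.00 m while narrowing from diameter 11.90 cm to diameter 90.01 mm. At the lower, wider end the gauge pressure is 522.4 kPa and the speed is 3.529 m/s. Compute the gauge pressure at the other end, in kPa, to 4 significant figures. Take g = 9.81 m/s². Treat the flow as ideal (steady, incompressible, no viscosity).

By continuity, v₂ = v₁·A₁/A₂ = 3.529·(111.2/63.63) = 6.168 m/s.
Applying Bernoulli between the two ends and solving for P₂: P₂ = P₁ + ½ρ(v₁² − v₂²) − ρgΔh.
P₂ = 522400 + ½·1000·(3.529² − 6.168²) − 1000·9.81·(+11.00) = 522400 + (-12800) − (107900) = 401700 Pa.

P₂ ≈ 401.7 kPa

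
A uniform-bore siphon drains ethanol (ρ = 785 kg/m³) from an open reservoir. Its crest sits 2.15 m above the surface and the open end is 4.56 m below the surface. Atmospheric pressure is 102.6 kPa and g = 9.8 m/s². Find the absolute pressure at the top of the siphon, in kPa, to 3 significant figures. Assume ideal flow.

From the surface to the outlet (both open to atmosphere, surface at rest): v = √(2g·h_out) = √(2·9.8·4.56) = 9.45 m/s.
The bore is uniform, so the speed at the crest is the same v. Bernoulli surface→crest: P_atm = P_top + ½ρv² + ρg·h_top.
P_top = 102600 − ½·785·9.45² − 785·9.8·2.15 = 51000 Pa.

P_top = 51.0 kPa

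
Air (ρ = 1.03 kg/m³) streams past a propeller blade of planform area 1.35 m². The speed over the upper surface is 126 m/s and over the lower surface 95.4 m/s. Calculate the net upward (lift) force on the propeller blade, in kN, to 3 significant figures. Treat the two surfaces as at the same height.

From P + ½ρv² = const at equal height, P_low − P_up = ½ρ(v_up² − v_low²).
ΔP = ½·1.03·(126² − 95.4²) = 3490 Pa.
Lift = ΔP · A = 3490 × 1.35 = 4710 N.

F ≈ 4.71 kN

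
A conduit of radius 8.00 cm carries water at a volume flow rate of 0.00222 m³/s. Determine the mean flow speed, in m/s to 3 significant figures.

v ≈ 0.110 m/s

Q = 0.00222 m³/s = 0.00222 m³/s.
v = Q/A = 0.00222 / 0.0201 = 0.110 m/s.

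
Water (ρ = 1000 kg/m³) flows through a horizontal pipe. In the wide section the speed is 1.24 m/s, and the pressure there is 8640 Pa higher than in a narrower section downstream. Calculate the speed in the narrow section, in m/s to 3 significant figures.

With h₁ = h₂, rearranging Bernoulli gives v₂ = √(v₁² + 2ΔP/ρ).
v₂ = √(1.24² + 2·8640/1000) = √(1.54 + 17.3) = 4.34 m/s.

v₂ ≈ 4.34 m/s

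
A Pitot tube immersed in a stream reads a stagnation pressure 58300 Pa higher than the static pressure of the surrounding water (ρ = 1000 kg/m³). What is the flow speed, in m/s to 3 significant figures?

The dynamic pressure equals the rise in static pressure at the stagnation point: ΔP = ½ρv².
v = √(2ΔP/ρ) = √(2·58300/1000) = 10.8 m/s.

v = 10.8 m/s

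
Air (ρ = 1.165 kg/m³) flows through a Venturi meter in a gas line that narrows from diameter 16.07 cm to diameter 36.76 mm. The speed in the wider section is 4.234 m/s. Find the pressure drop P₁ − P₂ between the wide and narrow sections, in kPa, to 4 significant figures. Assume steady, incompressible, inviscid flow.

ΔP = 3.803 kPa

The volume flow rate is constant, so v₂ = (A₁/A₂)v₁ = (202.8/10.61)·4.234 = 80.92 m/s.
Bernoulli (h₁ = h₂): P₁ − P₂ = ½ρ(v₂² − v₁²).
P₁ − P₂ = ½·1.165·(80.92² − 4.234²) = ½·1.165·6529 = 3803 Pa.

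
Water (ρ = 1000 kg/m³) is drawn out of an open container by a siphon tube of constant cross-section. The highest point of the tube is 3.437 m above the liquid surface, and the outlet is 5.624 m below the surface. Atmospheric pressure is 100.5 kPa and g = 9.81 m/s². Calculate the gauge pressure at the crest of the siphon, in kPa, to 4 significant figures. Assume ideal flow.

P_gauge = -88.89 kPa

The outlet speed comes from Torricelli: v = √(2g·5.624) = 10.50 m/s.
The bore is uniform, so the speed at the crest is the same v. Bernoulli surface→crest: P_atm = P_top + ½ρv² + ρg·h_top.
P_top = 100500 − ½·1000·10.50² − 1000·9.81·3.437 = 11610 Pa. So P_gauge = P_top − P_atm = -88890 Pa.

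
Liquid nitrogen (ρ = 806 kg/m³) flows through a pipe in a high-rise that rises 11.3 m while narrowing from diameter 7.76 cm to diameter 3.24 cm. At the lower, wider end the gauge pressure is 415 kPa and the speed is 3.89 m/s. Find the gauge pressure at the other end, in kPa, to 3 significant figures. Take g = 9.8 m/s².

P₂ = 131 kPa

By continuity, v₂ = v₁·A₁/A₂ = 3.89·(47.3/8.24) = 22.3 m/s.
Bernoulli: P₁ + ½ρv₁² + ρg h₁ = P₂ + ½ρv₂² + ρg h₂, so P₂ = P₁ + ½ρ(v₁² − v₂²) − ρg(h₂ − h₁).
P₂ = 415000 + ½·806·(3.89² − 22.3²) − 806·9.8·(+11.3) = 415000 + (-195000) − (89300) = 131000 Pa.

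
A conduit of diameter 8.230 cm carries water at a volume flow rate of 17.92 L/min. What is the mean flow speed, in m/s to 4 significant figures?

v ≈ 0.05614 m/s

Q = 17.92 L/min = 0.0002987 m³/s.
v = Q/A = 0.0002987 / 0.005320 = 0.05614 m/s.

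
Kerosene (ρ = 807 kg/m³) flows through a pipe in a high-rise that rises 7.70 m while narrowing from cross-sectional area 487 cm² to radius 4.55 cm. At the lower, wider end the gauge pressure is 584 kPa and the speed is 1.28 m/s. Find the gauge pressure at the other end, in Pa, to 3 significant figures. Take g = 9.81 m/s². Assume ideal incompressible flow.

P₂ = 487000 Pa

Mass conservation (A₁v₁ = A₂v₂) gives v₂ = 1.28 × 487/65.0 = 9.58 m/s.
Energy conservation along the streamline gives P₂ = P₁ − ½ρ(v₂² − v₁²) − ρg(h₂ − h₁).
P₂ = 584000 + ½·807·(1.28² − 9.58²) − 807·9.81·(+7.70) = 584000 + (-36400) − (61000) = 487000 Pa.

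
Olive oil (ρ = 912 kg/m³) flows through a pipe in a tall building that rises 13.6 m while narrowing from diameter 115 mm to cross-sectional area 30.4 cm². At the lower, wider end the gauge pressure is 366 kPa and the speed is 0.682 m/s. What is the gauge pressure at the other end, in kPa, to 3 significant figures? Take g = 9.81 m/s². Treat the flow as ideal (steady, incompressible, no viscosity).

242 kPa

The volume flow rate is constant, so v₂ = (A₁/A₂)v₁ = (104/30.4)·0.682 = 2.33 m/s.
Energy conservation along the streamline gives P₂ = P₁ − ½ρ(v₂² − v₁²) − ρg(h₂ − h₁).
P₂ = 366000 + ½·912·(0.682² − 2.33²) − 912·9.81·(+13.6) = 366000 + (-2260) − (122000) = 242000 Pa.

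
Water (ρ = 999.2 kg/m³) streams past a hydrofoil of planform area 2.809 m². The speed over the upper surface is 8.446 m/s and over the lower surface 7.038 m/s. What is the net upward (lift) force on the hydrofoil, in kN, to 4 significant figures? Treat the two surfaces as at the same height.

The faster flow above has the lower pressure; Bernoulli (same height) gives ΔP = ½ρ(v_up² − v_low²).
ΔP = ½·999.2·(8.446² − 7.038²) = 10890 Pa.
Lift = ΔP · A = 10890 × 2.809 = 30600 N.

F ≈ 30.60 kN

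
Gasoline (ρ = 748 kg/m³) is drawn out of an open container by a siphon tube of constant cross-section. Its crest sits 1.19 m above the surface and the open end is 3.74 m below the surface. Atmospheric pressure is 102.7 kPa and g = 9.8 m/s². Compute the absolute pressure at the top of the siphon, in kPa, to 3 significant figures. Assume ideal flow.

P_top ≈ 66.6 kPa

The outlet speed comes from Torricelli: v = √(2g·3.74) = 8.56 m/s.
Continuity keeps v the same throughout the tube; from surface to crest, P_atm + 0 = P_top + ½ρv² + ρg·h_top.
P_top = 102700 − ½·748·8.56² − 748·9.8·1.19 = 66600 Pa.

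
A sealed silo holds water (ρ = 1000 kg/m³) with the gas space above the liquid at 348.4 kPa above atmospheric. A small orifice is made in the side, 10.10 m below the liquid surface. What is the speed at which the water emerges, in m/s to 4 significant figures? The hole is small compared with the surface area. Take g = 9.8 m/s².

Take point 1 at the surface (v₁ ≈ 0) and point 2 at the hole (at atmospheric pressure). Bernoulli: P₁ + ρg h = P_atm + ½ρv₂².
With P₁ − P_atm = 348400 Pa, v₂ = √(2gh + 2ΔP/ρ) = √(2·9.8·10.10 + 2·348400/1000) = 29.91 m/s.

v ≈ 29.91 m/s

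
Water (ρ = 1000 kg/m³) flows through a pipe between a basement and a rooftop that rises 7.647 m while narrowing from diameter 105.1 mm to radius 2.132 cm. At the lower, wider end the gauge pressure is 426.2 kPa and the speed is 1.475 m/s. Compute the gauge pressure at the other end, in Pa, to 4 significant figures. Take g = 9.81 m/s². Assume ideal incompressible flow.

The volume flow rate is constant, so v₂ = (A₁/A₂)v₁ = (86.76/14.28)·1.475 = 8.961 m/s.
Energy conservation along the streamline gives P₂ = P₁ − ½ρ(v₂² − v₁²) − ρg(h₂ − h₁).
P₂ = 426200 + ½·1000·(1.475² − 8.961²) − 1000·9.81·(+7.647) = 426200 + (-39060) − (75020) = 312100 Pa.

312100 Pa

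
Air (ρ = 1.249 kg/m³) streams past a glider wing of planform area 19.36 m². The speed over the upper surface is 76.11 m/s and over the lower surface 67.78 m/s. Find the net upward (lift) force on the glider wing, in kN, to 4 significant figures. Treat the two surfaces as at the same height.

With equal heights on the two surfaces, Bernoulli gives P_lower − P_upper = ½ρ(v_upper² − v_lower²).
ΔP = ½·1.249·(76.11² − 67.78²) = 748.5 Pa.
Lift = ΔP · A = 748.5 × 19.36 = 14490 N.

F ≈ 14.49 kN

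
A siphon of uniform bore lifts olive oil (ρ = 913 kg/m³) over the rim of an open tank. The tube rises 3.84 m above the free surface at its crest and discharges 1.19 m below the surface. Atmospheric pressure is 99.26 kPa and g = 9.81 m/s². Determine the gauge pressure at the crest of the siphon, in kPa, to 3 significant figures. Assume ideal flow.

Bernoulli surface→outlet gives ½v² = g·h_out, so v = √(2·9.81·1.19) = 4.83 m/s.
Continuity keeps v the same throughout the tube; from surface to crest, P_atm + 0 = P_top + ½ρv² + ρg·h_top.
P_top = 99260 − ½·913·4.83² − 913·9.81·3.84 = 54200 Pa. So P_gauge = P_top − P_atm = -45100 Pa.

P_gauge ≈ -45.1 kPa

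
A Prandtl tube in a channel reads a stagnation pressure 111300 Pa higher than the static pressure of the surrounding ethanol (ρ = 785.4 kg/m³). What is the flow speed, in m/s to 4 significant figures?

At the stagnation point the flow is brought to rest, so Bernoulli gives P_stag − P_static = ½ρv².
v = √(2ΔP/ρ) = √(2·111300/785.4) = 16.84 m/s.

v ≈ 16.84 m/s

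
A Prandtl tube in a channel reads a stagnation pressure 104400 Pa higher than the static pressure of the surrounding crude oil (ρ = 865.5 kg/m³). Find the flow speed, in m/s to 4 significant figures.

At the stagnation point the flow is brought to rest, so Bernoulli gives P_stag − P_static = ½ρv².
v = √(2ΔP/ρ) = √(2·104400/865.5) = 15.53 m/s.

v = 15.53 m/s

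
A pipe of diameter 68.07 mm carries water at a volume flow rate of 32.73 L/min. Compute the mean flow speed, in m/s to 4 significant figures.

0.1499 m/s

Q = 32.73 L/min = 0.0005455 m³/s.
v = Q/A = 0.0005455 / 0.003639 = 0.1499 m/s.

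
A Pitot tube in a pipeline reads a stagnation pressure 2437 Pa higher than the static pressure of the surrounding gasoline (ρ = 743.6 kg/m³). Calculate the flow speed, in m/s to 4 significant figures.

v ≈ 2.560 m/s

The dynamic pressure equals the rise in static pressure at the stagnation point: ΔP = ½ρv².
v = √(2ΔP/ρ) = √(2·2437/743.6) = 2.560 m/s.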